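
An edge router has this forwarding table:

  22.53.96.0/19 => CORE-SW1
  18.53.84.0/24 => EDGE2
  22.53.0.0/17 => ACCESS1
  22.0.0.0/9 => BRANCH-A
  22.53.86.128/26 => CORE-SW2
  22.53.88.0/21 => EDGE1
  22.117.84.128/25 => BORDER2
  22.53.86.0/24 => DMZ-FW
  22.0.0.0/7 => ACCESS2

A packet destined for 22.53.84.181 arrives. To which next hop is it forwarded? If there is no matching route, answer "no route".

ACCESS1

Routes whose prefix contains 22.53.84.181:
  22.0.0.0/7 (22.0.0.0 - 23.255.255.255) -> ACCESS2
  22.0.0.0/9 (22.0.0.0 - 22.127.255.255) -> BRANCH-A
  22.53.0.0/17 (22.53.0.0 - 22.53.127.255) -> ACCESS1
More-specific entries that do NOT match:
  22.53.86.128/26 (22.53.86.128 - 22.53.86.191) does not contain 22.53.84.181
  22.117.84.128/25 (22.117.84.128 - 22.117.84.255) does not contain 22.53.84.181
  18.53.84.0/24 (18.53.84.0 - 18.53.84.255) does not contain 22.53.84.181
  22.53.86.0/24 (22.53.86.0 - 22.53.86.255) does not contain 22.53.84.181
  22.53.88.0/21 (22.53.88.0 - 22.53.95.255) does not contain 22.53.84.181
  22.53.96.0/19 (22.53.96.0 - 22.53.127.255) does not contain 22.53.84.181
Longest matching prefix is /17 -> next hop ACCESS1.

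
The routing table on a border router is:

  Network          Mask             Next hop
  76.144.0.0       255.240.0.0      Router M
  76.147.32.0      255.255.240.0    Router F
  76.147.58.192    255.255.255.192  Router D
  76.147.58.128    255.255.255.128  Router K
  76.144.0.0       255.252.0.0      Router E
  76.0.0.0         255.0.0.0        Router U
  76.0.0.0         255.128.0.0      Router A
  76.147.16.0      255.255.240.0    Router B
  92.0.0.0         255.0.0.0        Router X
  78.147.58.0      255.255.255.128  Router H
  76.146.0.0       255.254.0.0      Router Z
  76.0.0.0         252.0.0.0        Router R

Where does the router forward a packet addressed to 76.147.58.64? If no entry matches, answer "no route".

Router Z

Routes whose prefix contains 76.147.58.64:
  76.0.0.0/6 (76.0.0.0 - 79.255.255.255) -> Router R
  76.0.0.0/8 (76.0.0.0 - 76.255.255.255) -> Router U
  76.144.0.0/12 (76.144.0.0 - 76.159.255.255) -> Router M
  76.144.0.0/14 (76.144.0.0 - 76.147.255.255) -> Router E
  76.146.0.0/15 (76.146.0.0 - 76.147.255.255) -> Router Z
More-specific entries that do NOT match:
  76.147.58.192/26 (76.147.58.192 - 76.147.58.255) does not contain 76.147.58.64
  76.147.58.128/25 (76.147.58.128 - 76.147.58.255) does not contain 76.147.58.64
  78.147.58.0/25 (78.147.58.0 - 78.147.58.127) does not contain 76.147.58.64
  76.147.32.0/20 (76.147.32.0 - 76.147.47.255) does not contain 76.147.58.64
  76.147.16.0/20 (76.147.16.0 - 76.147.31.255) does not contain 76.147.58.64
Longest matching prefix is /15 -> next hop Router Z.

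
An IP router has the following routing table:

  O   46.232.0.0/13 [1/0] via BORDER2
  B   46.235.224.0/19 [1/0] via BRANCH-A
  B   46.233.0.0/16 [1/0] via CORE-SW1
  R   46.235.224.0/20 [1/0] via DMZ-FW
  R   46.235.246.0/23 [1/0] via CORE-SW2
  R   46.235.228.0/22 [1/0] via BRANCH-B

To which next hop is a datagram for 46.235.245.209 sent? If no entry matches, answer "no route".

Routes whose prefix contains 46.235.245.209:
  46.232.0.0/13 (46.232.0.0 - 46.239.255.255) -> BORDER2
  46.235.224.0/19 (46.235.224.0 - 46.235.255.255) -> BRANCH-A
More-specific entries that do NOT match:
  46.235.246.0/23 (46.235.246.0 - 46.235.247.255) does not contain 46.235.245.209
  46.235.228.0/22 (46.235.228.0 - 46.235.231.255) does not contain 46.235.245.209
  46.235.224.0/20 (46.235.224.0 - 46.235.239.255) does not contain 46.235.245.209
Longest matching prefix is /19 -> next hop BRANCH-A.

BRANCH-A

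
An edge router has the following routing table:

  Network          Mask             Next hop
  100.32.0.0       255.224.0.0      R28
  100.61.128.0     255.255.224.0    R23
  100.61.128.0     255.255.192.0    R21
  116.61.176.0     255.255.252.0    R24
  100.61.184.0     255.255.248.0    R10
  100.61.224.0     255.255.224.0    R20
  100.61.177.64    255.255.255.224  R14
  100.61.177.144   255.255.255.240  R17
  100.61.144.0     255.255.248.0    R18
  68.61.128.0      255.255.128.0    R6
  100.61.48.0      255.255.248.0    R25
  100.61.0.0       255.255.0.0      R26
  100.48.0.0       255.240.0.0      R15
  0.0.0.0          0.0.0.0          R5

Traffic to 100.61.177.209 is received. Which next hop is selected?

Routes whose prefix contains 100.61.177.209:
  0.0.0.0/0 (default, matches everything) -> R5
  100.32.0.0/11 (100.32.0.0 - 100.63.255.255) -> R28
  100.48.0.0/12 (100.48.0.0 - 100.63.255.255) -> R15
  100.61.0.0/16 (100.61.0.0 - 100.61.255.255) -> R26
  100.61.128.0/18 (100.61.128.0 - 100.61.191.255) -> R21
More-specific entries that do NOT match:
  100.61.177.144/28 (100.61.177.144 - 100.61.177.159) does not contain 100.61.177.209
  100.61.177.64/27 (100.61.177.64 - 100.61.177.95) does not contain 100.61.177.209
  116.61.176.0/22 (116.61.176.0 - 116.61.179.255) does not contain 100.61.177.209
  100.61.184.0/21 (100.61.184.0 - 100.61.191.255) does not contain 100.61.177.209
  100.61.144.0/21 (100.61.144.0 - 100.61.151.255) does not contain 100.61.177.209
  100.61.48.0/21 (100.61.48.0 - 100.61.55.255) does not contain 100.61.177.209
  100.61.128.0/19 (100.61.128.0 - 100.61.159.255) does not contain 100.61.177.209
  100.61.224.0/19 (100.61.224.0 - 100.61.255.255) does not contain 100.61.177.209
Longest matching prefix is /18 -> next hop R21.

R21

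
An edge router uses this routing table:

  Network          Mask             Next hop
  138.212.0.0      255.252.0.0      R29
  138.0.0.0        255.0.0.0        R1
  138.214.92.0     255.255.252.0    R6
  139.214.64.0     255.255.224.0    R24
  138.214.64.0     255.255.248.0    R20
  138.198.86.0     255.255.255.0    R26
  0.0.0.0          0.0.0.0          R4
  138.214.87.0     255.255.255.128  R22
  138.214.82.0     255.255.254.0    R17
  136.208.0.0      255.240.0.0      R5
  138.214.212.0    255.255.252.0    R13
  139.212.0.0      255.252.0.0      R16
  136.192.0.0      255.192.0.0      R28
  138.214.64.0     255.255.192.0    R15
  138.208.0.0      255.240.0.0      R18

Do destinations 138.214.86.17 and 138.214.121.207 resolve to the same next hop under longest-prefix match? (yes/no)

138.214.86.17: longest match 138.214.64.0/18 -> R15
138.214.121.207: longest match 138.214.64.0/18 -> R15

yes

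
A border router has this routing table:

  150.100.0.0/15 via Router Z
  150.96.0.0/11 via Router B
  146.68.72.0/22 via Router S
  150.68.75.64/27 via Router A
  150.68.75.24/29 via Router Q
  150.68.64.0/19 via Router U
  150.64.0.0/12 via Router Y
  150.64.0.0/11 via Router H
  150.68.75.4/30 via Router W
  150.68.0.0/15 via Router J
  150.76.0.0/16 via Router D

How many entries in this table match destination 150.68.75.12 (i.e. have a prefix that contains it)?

4

Prefixes containing 150.68.75.12:
  150.64.0.0/11 (150.64.0.0 - 150.95.255.255)
  150.64.0.0/12 (150.64.0.0 - 150.79.255.255)
  150.68.0.0/15 (150.68.0.0 - 150.69.255.255)
  150.68.64.0/19 (150.68.64.0 - 150.68.95.255)
Total matching entries: 4.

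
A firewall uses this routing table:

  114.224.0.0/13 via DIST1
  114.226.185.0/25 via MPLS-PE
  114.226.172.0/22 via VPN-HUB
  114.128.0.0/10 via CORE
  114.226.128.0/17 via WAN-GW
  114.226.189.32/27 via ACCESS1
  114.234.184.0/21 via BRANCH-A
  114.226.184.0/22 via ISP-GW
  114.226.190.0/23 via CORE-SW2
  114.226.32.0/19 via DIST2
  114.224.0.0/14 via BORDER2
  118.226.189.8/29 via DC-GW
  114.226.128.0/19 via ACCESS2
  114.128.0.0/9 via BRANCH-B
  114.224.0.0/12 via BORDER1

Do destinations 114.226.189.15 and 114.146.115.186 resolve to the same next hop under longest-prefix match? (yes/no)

114.226.189.15: longest match 114.226.128.0/17 -> WAN-GW
114.146.115.186: longest match 114.128.0.0/10 -> CORE

no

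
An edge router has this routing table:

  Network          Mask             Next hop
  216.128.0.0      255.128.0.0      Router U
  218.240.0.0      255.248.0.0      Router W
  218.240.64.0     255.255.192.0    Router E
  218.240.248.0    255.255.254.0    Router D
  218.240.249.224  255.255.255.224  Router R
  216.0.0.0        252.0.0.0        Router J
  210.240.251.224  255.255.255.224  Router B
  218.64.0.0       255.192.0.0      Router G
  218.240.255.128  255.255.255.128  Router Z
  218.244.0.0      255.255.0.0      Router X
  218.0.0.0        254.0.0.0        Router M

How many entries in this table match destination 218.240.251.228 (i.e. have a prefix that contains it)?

3

Prefixes containing 218.240.251.228:
  216.0.0.0/6 (216.0.0.0 - 219.255.255.255)
  218.0.0.0/7 (218.0.0.0 - 219.255.255.255)
  218.240.0.0/13 (218.240.0.0 - 218.247.255.255)
Total matching entries: 3.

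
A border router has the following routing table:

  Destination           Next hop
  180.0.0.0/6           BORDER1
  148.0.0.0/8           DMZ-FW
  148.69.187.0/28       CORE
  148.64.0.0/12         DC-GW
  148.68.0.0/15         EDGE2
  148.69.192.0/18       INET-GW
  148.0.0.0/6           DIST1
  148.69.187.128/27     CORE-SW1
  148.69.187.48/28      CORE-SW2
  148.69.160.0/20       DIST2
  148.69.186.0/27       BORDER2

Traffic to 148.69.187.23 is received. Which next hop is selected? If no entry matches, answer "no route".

EDGE2

Routes whose prefix contains 148.69.187.23:
  148.0.0.0/6 (148.0.0.0 - 151.255.255.255) -> DIST1
  148.0.0.0/8 (148.0.0.0 - 148.255.255.255) -> DMZ-FW
  148.64.0.0/12 (148.64.0.0 - 148.79.255.255) -> DC-GW
  148.68.0.0/15 (148.68.0.0 - 148.69.255.255) -> EDGE2
More-specific entries that do NOT match:
  148.69.187.0/28 (148.69.187.0 - 148.69.187.15) does not contain 148.69.187.23
  148.69.187.48/28 (148.69.187.48 - 148.69.187.63) does not contain 148.69.187.23
  148.69.187.128/27 (148.69.187.128 - 148.69.187.159) does not contain 148.69.187.23
  148.69.186.0/27 (148.69.186.0 - 148.69.186.31) does not contain 148.69.187.23
  148.69.160.0/20 (148.69.160.0 - 148.69.175.255) does not contain 148.69.187.23
  148.69.192.0/18 (148.69.192.0 - 148.69.255.255) does not contain 148.69.187.23
Longest matching prefix is /15 -> next hop EDGE2.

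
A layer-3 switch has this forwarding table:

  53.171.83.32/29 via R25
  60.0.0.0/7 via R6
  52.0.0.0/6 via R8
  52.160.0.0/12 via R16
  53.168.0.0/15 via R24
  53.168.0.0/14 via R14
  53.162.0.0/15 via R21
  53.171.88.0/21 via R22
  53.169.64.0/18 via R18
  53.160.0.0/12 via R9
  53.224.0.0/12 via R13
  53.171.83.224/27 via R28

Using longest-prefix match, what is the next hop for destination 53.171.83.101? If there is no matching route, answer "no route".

Routes whose prefix contains 53.171.83.101:
  52.0.0.0/6 (52.0.0.0 - 55.255.255.255) -> R8
  53.160.0.0/12 (53.160.0.0 - 53.175.255.255) -> R9
  53.168.0.0/14 (53.168.0.0 - 53.171.255.255) -> R14
More-specific entries that do NOT match:
  53.171.83.32/29 (53.171.83.32 - 53.171.83.39) does not contain 53.171.83.101
  53.171.83.224/27 (53.171.83.224 - 53.171.83.255) does not contain 53.171.83.101
  53.171.88.0/21 (53.171.88.0 - 53.171.95.255) does not contain 53.171.83.101
  53.169.64.0/18 (53.169.64.0 - 53.169.127.255) does not contain 53.171.83.101
  53.168.0.0/15 (53.168.0.0 - 53.169.255.255) does not contain 53.171.83.101
  53.162.0.0/15 (53.162.0.0 - 53.163.255.255) does not contain 53.171.83.101
Longest matching prefix is /14 -> next hop R14.

R14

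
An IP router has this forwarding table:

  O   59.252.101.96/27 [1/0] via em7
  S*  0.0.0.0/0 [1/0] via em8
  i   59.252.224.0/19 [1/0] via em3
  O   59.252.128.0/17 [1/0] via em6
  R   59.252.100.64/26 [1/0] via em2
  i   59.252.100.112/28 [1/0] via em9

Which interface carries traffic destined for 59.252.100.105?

Routes whose prefix contains 59.252.100.105:
  0.0.0.0/0 (default, matches everything) -> em8
  59.252.100.64/26 (59.252.100.64 - 59.252.100.127) -> em2
More-specific entries that do NOT match:
  59.252.100.112/28 (59.252.100.112 - 59.252.100.127) does not contain 59.252.100.105
  59.252.101.96/27 (59.252.101.96 - 59.252.101.127) does not contain 59.252.100.105
Longest matching prefix is /26 -> interface em2.

em2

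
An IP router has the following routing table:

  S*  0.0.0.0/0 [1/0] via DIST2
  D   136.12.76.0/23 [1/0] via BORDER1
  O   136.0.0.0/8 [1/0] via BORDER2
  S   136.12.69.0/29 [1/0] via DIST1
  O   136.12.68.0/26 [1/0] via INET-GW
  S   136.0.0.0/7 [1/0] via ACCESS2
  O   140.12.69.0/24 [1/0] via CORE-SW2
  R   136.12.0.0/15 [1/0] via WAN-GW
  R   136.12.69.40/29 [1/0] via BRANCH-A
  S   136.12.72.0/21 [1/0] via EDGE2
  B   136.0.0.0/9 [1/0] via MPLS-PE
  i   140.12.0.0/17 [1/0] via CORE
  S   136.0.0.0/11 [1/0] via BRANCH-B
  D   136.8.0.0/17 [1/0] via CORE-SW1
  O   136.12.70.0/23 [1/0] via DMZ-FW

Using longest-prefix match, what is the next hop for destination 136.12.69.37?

WAN-GW

Routes whose prefix contains 136.12.69.37:
  0.0.0.0/0 (default, matches everything) -> DIST2
  136.0.0.0/7 (136.0.0.0 - 137.255.255.255) -> ACCESS2
  136.0.0.0/8 (136.0.0.0 - 136.255.255.255) -> BORDER2
  136.0.0.0/9 (136.0.0.0 - 136.127.255.255) -> MPLS-PE
  136.0.0.0/11 (136.0.0.0 - 136.31.255.255) -> BRANCH-B
  136.12.0.0/15 (136.12.0.0 - 136.13.255.255) -> WAN-GW
More-specific entries that do NOT match:
  136.12.69.0/29 (136.12.69.0 - 136.12.69.7) does not contain 136.12.69.37
  136.12.69.40/29 (136.12.69.40 - 136.12.69.47) does not contain 136.12.69.37
  136.12.68.0/26 (136.12.68.0 - 136.12.68.63) does not contain 136.12.69.37
  140.12.69.0/24 (140.12.69.0 - 140.12.69.255) does not contain 136.12.69.37
  136.12.76.0/23 (136.12.76.0 - 136.12.77.255) does not contain 136.12.69.37
  136.12.70.0/23 (136.12.70.0 - 136.12.71.255) does not contain 136.12.69.37
  136.12.72.0/21 (136.12.72.0 - 136.12.79.255) does not contain 136.12.69.37
  140.12.0.0/17 (140.12.0.0 - 140.12.127.255) does not contain 136.12.69.37
  136.8.0.0/17 (136.8.0.0 - 136.8.127.255) does not contain 136.12.69.37
Longest matching prefix is /15 -> next hop WAN-GW.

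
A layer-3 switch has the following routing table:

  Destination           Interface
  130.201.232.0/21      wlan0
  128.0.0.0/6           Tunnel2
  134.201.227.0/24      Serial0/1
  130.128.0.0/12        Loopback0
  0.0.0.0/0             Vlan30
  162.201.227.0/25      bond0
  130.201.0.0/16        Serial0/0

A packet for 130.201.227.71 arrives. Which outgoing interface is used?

Serial0/0

Routes whose prefix contains 130.201.227.71:
  0.0.0.0/0 (default, matches everything) -> Vlan30
  128.0.0.0/6 (128.0.0.0 - 131.255.255.255) -> Tunnel2
  130.201.0.0/16 (130.201.0.0 - 130.201.255.255) -> Serial0/0
More-specific entries that do NOT match:
  162.201.227.0/25 (162.201.227.0 - 162.201.227.127) does not contain 130.201.227.71
  134.201.227.0/24 (134.201.227.0 - 134.201.227.255) does not contain 130.201.227.71
  130.201.232.0/21 (130.201.232.0 - 130.201.239.255) does not contain 130.201.227.71
Longest matching prefix is /16 -> interface Serial0/0.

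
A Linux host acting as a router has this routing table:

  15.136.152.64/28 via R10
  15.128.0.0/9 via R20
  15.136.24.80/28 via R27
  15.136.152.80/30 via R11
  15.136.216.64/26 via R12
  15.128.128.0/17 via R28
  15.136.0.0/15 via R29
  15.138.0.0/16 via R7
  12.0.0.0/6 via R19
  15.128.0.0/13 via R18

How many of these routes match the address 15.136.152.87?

3

Prefixes containing 15.136.152.87:
  12.0.0.0/6 (12.0.0.0 - 15.255.255.255)
  15.128.0.0/9 (15.128.0.0 - 15.255.255.255)
  15.136.0.0/15 (15.136.0.0 - 15.137.255.255)
Total matching entries: 3.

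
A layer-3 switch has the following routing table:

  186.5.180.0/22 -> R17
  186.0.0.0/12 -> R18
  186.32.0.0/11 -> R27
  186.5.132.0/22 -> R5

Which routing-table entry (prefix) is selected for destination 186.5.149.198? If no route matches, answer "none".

186.0.0.0/12

Entries matching 186.5.149.198:
  186.0.0.0/12 (186.0.0.0 - 186.15.255.255)
Most specific is 186.0.0.0/12.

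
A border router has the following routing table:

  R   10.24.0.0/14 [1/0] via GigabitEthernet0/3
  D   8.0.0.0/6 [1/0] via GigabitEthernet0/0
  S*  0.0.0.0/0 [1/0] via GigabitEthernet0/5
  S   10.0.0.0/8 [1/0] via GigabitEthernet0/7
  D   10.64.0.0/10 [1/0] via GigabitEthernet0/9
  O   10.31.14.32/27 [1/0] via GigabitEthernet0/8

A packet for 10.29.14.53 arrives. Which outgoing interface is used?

GigabitEthernet0/7

Routes whose prefix contains 10.29.14.53:
  0.0.0.0/0 (default, matches everything) -> GigabitEthernet0/5
  8.0.0.0/6 (8.0.0.0 - 11.255.255.255) -> GigabitEthernet0/0
  10.0.0.0/8 (10.0.0.0 - 10.255.255.255) -> GigabitEthernet0/7
More-specific entries that do NOT match:
  10.31.14.32/27 (10.31.14.32 - 10.31.14.63) does not contain 10.29.14.53
  10.24.0.0/14 (10.24.0.0 - 10.27.255.255) does not contain 10.29.14.53
  10.64.0.0/10 (10.64.0.0 - 10.127.255.255) does not contain 10.29.14.53
Longest matching prefix is /8 -> interface GigabitEthernet0/7.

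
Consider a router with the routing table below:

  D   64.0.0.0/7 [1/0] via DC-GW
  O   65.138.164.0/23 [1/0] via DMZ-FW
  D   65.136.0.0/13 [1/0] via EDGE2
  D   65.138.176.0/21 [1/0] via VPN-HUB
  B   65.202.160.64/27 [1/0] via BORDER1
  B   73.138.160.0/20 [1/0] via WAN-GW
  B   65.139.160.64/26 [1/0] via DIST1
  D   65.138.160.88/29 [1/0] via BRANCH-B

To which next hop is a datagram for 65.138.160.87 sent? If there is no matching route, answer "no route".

EDGE2

Routes whose prefix contains 65.138.160.87:
  64.0.0.0/7 (64.0.0.0 - 65.255.255.255) -> DC-GW
  65.136.0.0/13 (65.136.0.0 - 65.143.255.255) -> EDGE2
More-specific entries that do NOT match:
  65.138.160.88/29 (65.138.160.88 - 65.138.160.95) does not contain 65.138.160.87
  65.202.160.64/27 (65.202.160.64 - 65.202.160.95) does not contain 65.138.160.87
  65.139.160.64/26 (65.139.160.64 - 65.139.160.127) does not contain 65.138.160.87
  65.138.164.0/23 (65.138.164.0 - 65.138.165.255) does not contain 65.138.160.87
  65.138.176.0/21 (65.138.176.0 - 65.138.183.255) does not contain 65.138.160.87
  73.138.160.0/20 (73.138.160.0 - 73.138.175.255) does not contain 65.138.160.87
Longest matching prefix is /13 -> next hop EDGE2.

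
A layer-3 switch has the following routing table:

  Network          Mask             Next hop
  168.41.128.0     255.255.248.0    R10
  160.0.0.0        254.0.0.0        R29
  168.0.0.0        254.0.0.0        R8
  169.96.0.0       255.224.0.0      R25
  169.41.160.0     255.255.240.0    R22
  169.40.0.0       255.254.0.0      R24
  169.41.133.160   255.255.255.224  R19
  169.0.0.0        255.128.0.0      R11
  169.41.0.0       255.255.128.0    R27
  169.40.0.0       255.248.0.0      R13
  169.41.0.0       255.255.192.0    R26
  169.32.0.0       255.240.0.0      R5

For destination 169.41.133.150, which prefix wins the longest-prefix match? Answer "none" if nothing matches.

Entries matching 169.41.133.150:
  168.0.0.0/7 (168.0.0.0 - 169.255.255.255)
  169.0.0.0/9 (169.0.0.0 - 169.127.255.255)
  169.32.0.0/12 (169.32.0.0 - 169.47.255.255)
  169.40.0.0/13 (169.40.0.0 - 169.47.255.255)
  169.40.0.0/15 (169.40.0.0 - 169.41.255.255)
Most specific is 169.40.0.0/15.

169.40.0.0/15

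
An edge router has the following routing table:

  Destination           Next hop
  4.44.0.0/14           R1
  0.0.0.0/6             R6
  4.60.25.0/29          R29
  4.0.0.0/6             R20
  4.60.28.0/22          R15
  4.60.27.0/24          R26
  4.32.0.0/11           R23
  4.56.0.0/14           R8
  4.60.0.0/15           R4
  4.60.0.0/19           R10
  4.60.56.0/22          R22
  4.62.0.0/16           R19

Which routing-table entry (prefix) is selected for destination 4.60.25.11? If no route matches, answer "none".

4.60.0.0/19

Entries matching 4.60.25.11:
  4.0.0.0/6 (4.0.0.0 - 7.255.255.255)
  4.32.0.0/11 (4.32.0.0 - 4.63.255.255)
  4.60.0.0/15 (4.60.0.0 - 4.61.255.255)
  4.60.0.0/19 (4.60.0.0 - 4.60.31.255)
Most specific is 4.60.0.0/19.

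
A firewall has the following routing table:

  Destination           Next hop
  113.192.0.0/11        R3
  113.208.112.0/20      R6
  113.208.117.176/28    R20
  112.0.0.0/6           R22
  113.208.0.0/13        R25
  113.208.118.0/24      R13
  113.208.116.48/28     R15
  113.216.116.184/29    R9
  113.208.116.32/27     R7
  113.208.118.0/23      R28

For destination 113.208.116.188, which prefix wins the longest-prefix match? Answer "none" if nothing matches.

Entries matching 113.208.116.188:
  112.0.0.0/6 (112.0.0.0 - 115.255.255.255)
  113.192.0.0/11 (113.192.0.0 - 113.223.255.255)
  113.208.0.0/13 (113.208.0.0 - 113.215.255.255)
  113.208.112.0/20 (113.208.112.0 - 113.208.127.255)
Most specific is 113.208.112.0/20.

113.208.112.0/20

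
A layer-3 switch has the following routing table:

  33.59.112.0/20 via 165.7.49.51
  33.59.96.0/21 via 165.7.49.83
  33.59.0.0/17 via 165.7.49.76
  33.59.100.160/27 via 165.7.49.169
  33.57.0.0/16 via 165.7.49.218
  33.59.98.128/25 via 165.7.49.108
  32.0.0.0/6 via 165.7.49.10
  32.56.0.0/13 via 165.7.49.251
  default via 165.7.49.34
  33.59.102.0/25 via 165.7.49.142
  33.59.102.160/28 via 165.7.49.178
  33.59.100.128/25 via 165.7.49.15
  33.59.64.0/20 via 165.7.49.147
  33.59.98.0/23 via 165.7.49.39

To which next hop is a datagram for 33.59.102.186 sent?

Routes whose prefix contains 33.59.102.186:
  0.0.0.0/0 (default, matches everything) -> 165.7.49.34
  32.0.0.0/6 (32.0.0.0 - 35.255.255.255) -> 165.7.49.10
  33.59.0.0/17 (33.59.0.0 - 33.59.127.255) -> 165.7.49.76
  33.59.96.0/21 (33.59.96.0 - 33.59.103.255) -> 165.7.49.83
More-specific entries that do NOT match:
  33.59.102.160/28 (33.59.102.160 - 33.59.102.175) does not contain 33.59.102.186
  33.59.100.160/27 (33.59.100.160 - 33.59.100.191) does not contain 33.59.102.186
  33.59.98.128/25 (33.59.98.128 - 33.59.98.255) does not contain 33.59.102.186
  33.59.102.0/25 (33.59.102.0 - 33.59.102.127) does not contain 33.59.102.186
  33.59.100.128/25 (33.59.100.128 - 33.59.100.255) does not contain 33.59.102.186
  33.59.98.0/23 (33.59.98.0 - 33.59.99.255) does not contain 33.59.102.186
Longest matching prefix is /21 -> next hop 165.7.49.83.

165.7.49.83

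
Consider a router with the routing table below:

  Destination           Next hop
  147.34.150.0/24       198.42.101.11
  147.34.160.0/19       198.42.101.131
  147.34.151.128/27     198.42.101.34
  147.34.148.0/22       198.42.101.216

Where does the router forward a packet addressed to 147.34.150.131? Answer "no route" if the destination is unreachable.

Routes whose prefix contains 147.34.150.131:
  147.34.148.0/22 (147.34.148.0 - 147.34.151.255) -> 198.42.101.216
  147.34.150.0/24 (147.34.150.0 - 147.34.150.255) -> 198.42.101.11
More-specific entries that do NOT match:
  147.34.151.128/27 (147.34.151.128 - 147.34.151.159) does not contain 147.34.150.131
Longest matching prefix is /24 -> next hop 198.42.101.11.

198.42.101.11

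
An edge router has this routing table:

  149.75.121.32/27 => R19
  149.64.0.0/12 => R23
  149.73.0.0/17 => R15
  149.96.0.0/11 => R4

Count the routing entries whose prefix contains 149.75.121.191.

Prefixes containing 149.75.121.191:
  149.64.0.0/12 (149.64.0.0 - 149.79.255.255)
Total matching entries: 1.

1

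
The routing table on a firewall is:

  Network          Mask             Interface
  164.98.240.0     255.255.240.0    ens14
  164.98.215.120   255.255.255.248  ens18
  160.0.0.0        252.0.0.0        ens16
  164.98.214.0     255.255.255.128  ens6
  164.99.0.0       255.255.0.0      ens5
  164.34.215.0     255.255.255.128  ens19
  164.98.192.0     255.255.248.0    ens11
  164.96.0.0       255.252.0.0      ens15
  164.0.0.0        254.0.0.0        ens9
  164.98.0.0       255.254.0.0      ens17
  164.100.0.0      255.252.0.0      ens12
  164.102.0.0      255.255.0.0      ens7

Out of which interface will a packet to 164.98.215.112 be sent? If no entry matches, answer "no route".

ens17

Routes whose prefix contains 164.98.215.112:
  164.0.0.0/7 (164.0.0.0 - 165.255.255.255) -> ens9
  164.96.0.0/14 (164.96.0.0 - 164.99.255.255) -> ens15
  164.98.0.0/15 (164.98.0.0 - 164.99.255.255) -> ens17
More-specific entries that do NOT match:
  164.98.215.120/29 (164.98.215.120 - 164.98.215.127) does not contain 164.98.215.112
  164.98.214.0/25 (164.98.214.0 - 164.98.214.127) does not contain 164.98.215.112
  164.34.215.0/25 (164.34.215.0 - 164.34.215.127) does not contain 164.98.215.112
  164.98.192.0/21 (164.98.192.0 - 164.98.199.255) does not contain 164.98.215.112
  164.98.240.0/20 (164.98.240.0 - 164.98.255.255) does not contain 164.98.215.112
  164.99.0.0/16 (164.99.0.0 - 164.99.255.255) does not contain 164.98.215.112
  164.102.0.0/16 (164.102.0.0 - 164.102.255.255) does not contain 164.98.215.112
Longest matching prefix is /15 -> interface ens17.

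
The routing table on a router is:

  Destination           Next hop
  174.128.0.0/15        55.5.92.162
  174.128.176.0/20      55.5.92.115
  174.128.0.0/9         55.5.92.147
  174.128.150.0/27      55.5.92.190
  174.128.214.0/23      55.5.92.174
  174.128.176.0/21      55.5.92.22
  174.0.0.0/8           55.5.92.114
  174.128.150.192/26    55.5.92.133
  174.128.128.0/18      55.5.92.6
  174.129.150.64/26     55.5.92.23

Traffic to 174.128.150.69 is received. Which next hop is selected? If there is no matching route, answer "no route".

55.5.92.6

Routes whose prefix contains 174.128.150.69:
  174.0.0.0/8 (174.0.0.0 - 174.255.255.255) -> 55.5.92.114
  174.128.0.0/9 (174.128.0.0 - 174.255.255.255) -> 55.5.92.147
  174.128.0.0/15 (174.128.0.0 - 174.129.255.255) -> 55.5.92.162
  174.128.128.0/18 (174.128.128.0 - 174.128.191.255) -> 55.5.92.6
More-specific entries that do NOT match:
  174.128.150.0/27 (174.128.150.0 - 174.128.150.31) does not contain 174.128.150.69
  174.128.150.192/26 (174.128.150.192 - 174.128.150.255) does not contain 174.128.150.69
  174.129.150.64/26 (174.129.150.64 - 174.129.150.127) does not contain 174.128.150.69
  174.128.214.0/23 (174.128.214.0 - 174.128.215.255) does not contain 174.128.150.69
  174.128.176.0/21 (174.128.176.0 - 174.128.183.255) does not contain 174.128.150.69
  174.128.176.0/20 (174.128.176.0 - 174.128.191.255) does not contain 174.128.150.69
Longest matching prefix is /18 -> next hop 55.5.92.6.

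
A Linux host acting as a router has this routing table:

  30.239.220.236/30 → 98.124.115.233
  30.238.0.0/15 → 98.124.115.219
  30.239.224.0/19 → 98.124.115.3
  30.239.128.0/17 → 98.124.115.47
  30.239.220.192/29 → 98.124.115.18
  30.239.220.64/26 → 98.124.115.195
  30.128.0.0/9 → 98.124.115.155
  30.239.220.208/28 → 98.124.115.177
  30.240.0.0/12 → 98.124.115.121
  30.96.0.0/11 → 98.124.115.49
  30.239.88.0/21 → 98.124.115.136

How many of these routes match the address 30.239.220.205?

3

Prefixes containing 30.239.220.205:
  30.128.0.0/9 (30.128.0.0 - 30.255.255.255)
  30.238.0.0/15 (30.238.0.0 - 30.239.255.255)
  30.239.128.0/17 (30.239.128.0 - 30.239.255.255)
Total matching entries: 3.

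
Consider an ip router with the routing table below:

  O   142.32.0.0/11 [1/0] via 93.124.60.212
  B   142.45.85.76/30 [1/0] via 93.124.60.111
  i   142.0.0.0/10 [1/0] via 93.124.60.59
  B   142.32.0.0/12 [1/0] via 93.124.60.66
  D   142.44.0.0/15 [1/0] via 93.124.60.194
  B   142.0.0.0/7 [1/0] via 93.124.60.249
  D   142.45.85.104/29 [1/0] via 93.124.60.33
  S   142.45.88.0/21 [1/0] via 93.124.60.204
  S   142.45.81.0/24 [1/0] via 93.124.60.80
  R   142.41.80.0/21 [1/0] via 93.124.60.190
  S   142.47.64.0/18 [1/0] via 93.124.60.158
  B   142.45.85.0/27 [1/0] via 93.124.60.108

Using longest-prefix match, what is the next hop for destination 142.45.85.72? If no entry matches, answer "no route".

93.124.60.194

Routes whose prefix contains 142.45.85.72:
  142.0.0.0/7 (142.0.0.0 - 143.255.255.255) -> 93.124.60.249
  142.0.0.0/10 (142.0.0.0 - 142.63.255.255) -> 93.124.60.59
  142.32.0.0/11 (142.32.0.0 - 142.63.255.255) -> 93.124.60.212
  142.32.0.0/12 (142.32.0.0 - 142.47.255.255) -> 93.124.60.66
  142.44.0.0/15 (142.44.0.0 - 142.45.255.255) -> 93.124.60.194
More-specific entries that do NOT match:
  142.45.85.76/30 (142.45.85.76 - 142.45.85.79) does not contain 142.45.85.72
  142.45.85.104/29 (142.45.85.104 - 142.45.85.111) does not contain 142.45.85.72
  142.45.85.0/27 (142.45.85.0 - 142.45.85.31) does not contain 142.45.85.72
  142.45.81.0/24 (142.45.81.0 - 142.45.81.255) does not contain 142.45.85.72
  142.45.88.0/21 (142.45.88.0 - 142.45.95.255) does not contain 142.45.85.72
  142.41.80.0/21 (142.41.80.0 - 142.41.87.255) does not contain 142.45.85.72
  142.47.64.0/18 (142.47.64.0 - 142.47.127.255) does not contain 142.45.85.72
Longest matching prefix is /15 -> next hop 93.124.60.194.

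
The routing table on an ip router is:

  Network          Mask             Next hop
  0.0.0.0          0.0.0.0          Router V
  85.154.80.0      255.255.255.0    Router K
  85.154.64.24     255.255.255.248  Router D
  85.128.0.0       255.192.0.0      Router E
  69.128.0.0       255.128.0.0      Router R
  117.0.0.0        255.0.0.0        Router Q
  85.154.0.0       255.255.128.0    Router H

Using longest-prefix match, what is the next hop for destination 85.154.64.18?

Routes whose prefix contains 85.154.64.18:
  0.0.0.0/0 (default, matches everything) -> Router V
  85.128.0.0/10 (85.128.0.0 - 85.191.255.255) -> Router E
  85.154.0.0/17 (85.154.0.0 - 85.154.127.255) -> Router H
More-specific entries that do NOT match:
  85.154.64.24/29 (85.154.64.24 - 85.154.64.31) does not contain 85.154.64.18
  85.154.80.0/24 (85.154.80.0 - 85.154.80.255) does not contain 85.154.64.18
Longest matching prefix is /17 -> next hop Router H.

Router H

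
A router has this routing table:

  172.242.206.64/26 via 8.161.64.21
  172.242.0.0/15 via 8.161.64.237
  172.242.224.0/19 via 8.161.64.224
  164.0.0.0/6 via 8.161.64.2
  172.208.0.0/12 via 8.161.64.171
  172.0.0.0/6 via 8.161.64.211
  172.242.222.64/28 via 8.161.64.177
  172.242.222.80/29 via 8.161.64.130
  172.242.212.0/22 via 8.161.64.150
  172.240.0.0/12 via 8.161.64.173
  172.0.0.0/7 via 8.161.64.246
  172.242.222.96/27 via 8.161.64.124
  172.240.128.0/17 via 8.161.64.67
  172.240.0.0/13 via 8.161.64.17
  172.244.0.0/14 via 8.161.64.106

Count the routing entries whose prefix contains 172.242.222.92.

Prefixes containing 172.242.222.92:
  172.0.0.0/6 (172.0.0.0 - 175.255.255.255)
  172.0.0.0/7 (172.0.0.0 - 173.255.255.255)
  172.240.0.0/12 (172.240.0.0 - 172.255.255.255)
  172.240.0.0/13 (172.240.0.0 - 172.247.255.255)
  172.242.0.0/15 (172.242.0.0 - 172.243.255.255)
Total matching entries: 5.

5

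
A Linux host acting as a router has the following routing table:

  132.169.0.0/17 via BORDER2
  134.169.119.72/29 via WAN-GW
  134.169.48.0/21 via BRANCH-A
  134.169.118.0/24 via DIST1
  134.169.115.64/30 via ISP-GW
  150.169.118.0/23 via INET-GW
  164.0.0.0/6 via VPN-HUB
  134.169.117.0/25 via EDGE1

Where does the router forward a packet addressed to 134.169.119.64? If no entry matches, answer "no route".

no route

No entry's prefix contains 134.169.119.64; there is no default route.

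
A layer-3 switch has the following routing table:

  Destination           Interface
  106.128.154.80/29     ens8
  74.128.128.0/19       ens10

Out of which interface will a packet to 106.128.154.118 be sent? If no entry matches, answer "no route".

No entry's prefix contains 106.128.154.118; there is no default route.

no route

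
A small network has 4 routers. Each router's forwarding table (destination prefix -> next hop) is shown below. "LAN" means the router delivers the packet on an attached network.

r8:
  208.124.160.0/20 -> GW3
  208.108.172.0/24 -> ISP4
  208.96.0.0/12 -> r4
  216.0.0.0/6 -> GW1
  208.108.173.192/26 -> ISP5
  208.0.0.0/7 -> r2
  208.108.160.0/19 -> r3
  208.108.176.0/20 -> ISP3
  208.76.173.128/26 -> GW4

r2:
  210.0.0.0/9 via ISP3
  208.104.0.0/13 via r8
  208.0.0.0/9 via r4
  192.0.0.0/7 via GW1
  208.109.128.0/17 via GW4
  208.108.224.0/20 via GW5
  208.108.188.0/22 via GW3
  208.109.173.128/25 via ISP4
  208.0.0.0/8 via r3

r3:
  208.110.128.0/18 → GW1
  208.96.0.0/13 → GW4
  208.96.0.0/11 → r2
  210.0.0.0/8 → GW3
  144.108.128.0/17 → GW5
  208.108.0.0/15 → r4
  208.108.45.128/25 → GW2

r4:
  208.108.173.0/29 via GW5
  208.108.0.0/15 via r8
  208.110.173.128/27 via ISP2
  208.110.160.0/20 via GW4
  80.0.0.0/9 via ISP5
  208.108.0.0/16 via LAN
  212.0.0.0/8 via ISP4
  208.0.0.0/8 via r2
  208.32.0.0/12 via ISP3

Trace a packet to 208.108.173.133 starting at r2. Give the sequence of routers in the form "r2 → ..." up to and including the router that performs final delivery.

r2 → r8 → r3 → r4

At r2: longest match for 208.108.173.133 is 208.104.0.0/13 -> r8
At r8: longest match for 208.108.173.133 is 208.108.160.0/19 -> r3
At r3: longest match for 208.108.173.133 is 208.108.0.0/15 -> r4
At r4: longest match for 208.108.173.133 is 208.108.0.0/16 -> LAN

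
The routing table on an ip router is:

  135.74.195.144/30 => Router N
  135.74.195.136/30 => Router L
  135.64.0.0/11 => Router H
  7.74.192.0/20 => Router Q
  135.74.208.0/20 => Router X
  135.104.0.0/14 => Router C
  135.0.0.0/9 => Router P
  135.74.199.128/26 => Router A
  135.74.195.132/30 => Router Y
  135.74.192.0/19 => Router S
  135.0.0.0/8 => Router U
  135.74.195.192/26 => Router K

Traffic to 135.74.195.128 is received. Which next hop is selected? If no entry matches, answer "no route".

Router S

Routes whose prefix contains 135.74.195.128:
  135.0.0.0/8 (135.0.0.0 - 135.255.255.255) -> Router U
  135.0.0.0/9 (135.0.0.0 - 135.127.255.255) -> Router P
  135.64.0.0/11 (135.64.0.0 - 135.95.255.255) -> Router H
  135.74.192.0/19 (135.74.192.0 - 135.74.223.255) -> Router S
More-specific entries that do NOT match:
  135.74.195.144/30 (135.74.195.144 - 135.74.195.147) does not contain 135.74.195.128
  135.74.195.136/30 (135.74.195.136 - 135.74.195.139) does not contain 135.74.195.128
  135.74.195.132/30 (135.74.195.132 - 135.74.195.135) does not contain 135.74.195.128
  135.74.199.128/26 (135.74.199.128 - 135.74.199.191) does not contain 135.74.195.128
  135.74.195.192/26 (135.74.195.192 - 135.74.195.255) does not contain 135.74.195.128
  7.74.192.0/20 (7.74.192.0 - 7.74.207.255) does not contain 135.74.195.128
  135.74.208.0/20 (135.74.208.0 - 135.74.223.255) does not contain 135.74.195.128
Longest matching prefix is /19 -> next hop Router S.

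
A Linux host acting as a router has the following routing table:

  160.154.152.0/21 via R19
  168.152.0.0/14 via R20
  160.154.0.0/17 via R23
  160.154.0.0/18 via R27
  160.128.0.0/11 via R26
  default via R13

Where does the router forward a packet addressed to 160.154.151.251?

R26

Routes whose prefix contains 160.154.151.251:
  0.0.0.0/0 (default, matches everything) -> R13
  160.128.0.0/11 (160.128.0.0 - 160.159.255.255) -> R26
More-specific entries that do NOT match:
  160.154.152.0/21 (160.154.152.0 - 160.154.159.255) does not contain 160.154.151.251
  160.154.0.0/18 (160.154.0.0 - 160.154.63.255) does not contain 160.154.151.251
  160.154.0.0/17 (160.154.0.0 - 160.154.127.255) does not contain 160.154.151.251
  168.152.0.0/14 (168.152.0.0 - 168.155.255.255) does not contain 160.154.151.251
Longest matching prefix is /11 -> next hop R26.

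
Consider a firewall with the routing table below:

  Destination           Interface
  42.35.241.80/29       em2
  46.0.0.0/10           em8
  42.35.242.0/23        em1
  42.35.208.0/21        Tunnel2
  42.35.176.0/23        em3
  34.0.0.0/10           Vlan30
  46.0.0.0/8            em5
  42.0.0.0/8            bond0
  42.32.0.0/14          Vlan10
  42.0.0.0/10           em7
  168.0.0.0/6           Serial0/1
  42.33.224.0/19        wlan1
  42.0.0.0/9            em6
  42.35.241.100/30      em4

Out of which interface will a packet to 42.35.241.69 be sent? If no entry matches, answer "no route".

Vlan10

Routes whose prefix contains 42.35.241.69:
  42.0.0.0/8 (42.0.0.0 - 42.255.255.255) -> bond0
  42.0.0.0/9 (42.0.0.0 - 42.127.255.255) -> em6
  42.0.0.0/10 (42.0.0.0 - 42.63.255.255) -> em7
  42.32.0.0/14 (42.32.0.0 - 42.35.255.255) -> Vlan10
More-specific entries that do NOT match:
  42.35.241.100/30 (42.35.241.100 - 42.35.241.103) does not contain 42.35.241.69
  42.35.241.80/29 (42.35.241.80 - 42.35.241.87) does not contain 42.35.241.69
  42.35.242.0/23 (42.35.242.0 - 42.35.243.255) does not contain 42.35.241.69
  42.35.176.0/23 (42.35.176.0 - 42.35.177.255) does not contain 42.35.241.69
  42.35.208.0/21 (42.35.208.0 - 42.35.215.255) does not contain 42.35.241.69
  42.33.224.0/19 (42.33.224.0 - 42.33.255.255) does not contain 42.35.241.69
Longest matching prefix is /14 -> interface Vlan10.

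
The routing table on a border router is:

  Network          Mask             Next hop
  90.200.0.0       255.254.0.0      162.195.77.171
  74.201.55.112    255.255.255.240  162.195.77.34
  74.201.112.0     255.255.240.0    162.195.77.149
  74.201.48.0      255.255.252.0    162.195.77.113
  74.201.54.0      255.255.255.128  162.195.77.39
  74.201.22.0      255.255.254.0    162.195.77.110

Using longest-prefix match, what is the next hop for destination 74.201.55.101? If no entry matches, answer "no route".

No entry's prefix contains 74.201.55.101; there is no default route.

no route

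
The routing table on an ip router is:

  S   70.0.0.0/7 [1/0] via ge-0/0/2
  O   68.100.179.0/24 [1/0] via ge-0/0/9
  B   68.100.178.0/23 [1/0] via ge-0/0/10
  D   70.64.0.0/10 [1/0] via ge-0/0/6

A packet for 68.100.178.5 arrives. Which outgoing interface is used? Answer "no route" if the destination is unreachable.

ge-0/0/10

Routes whose prefix contains 68.100.178.5:
  68.100.178.0/23 (68.100.178.0 - 68.100.179.255) -> ge-0/0/10
More-specific entries that do NOT match:
  68.100.179.0/24 (68.100.179.0 - 68.100.179.255) does not contain 68.100.178.5
Longest matching prefix is /23 -> interface ge-0/0/10.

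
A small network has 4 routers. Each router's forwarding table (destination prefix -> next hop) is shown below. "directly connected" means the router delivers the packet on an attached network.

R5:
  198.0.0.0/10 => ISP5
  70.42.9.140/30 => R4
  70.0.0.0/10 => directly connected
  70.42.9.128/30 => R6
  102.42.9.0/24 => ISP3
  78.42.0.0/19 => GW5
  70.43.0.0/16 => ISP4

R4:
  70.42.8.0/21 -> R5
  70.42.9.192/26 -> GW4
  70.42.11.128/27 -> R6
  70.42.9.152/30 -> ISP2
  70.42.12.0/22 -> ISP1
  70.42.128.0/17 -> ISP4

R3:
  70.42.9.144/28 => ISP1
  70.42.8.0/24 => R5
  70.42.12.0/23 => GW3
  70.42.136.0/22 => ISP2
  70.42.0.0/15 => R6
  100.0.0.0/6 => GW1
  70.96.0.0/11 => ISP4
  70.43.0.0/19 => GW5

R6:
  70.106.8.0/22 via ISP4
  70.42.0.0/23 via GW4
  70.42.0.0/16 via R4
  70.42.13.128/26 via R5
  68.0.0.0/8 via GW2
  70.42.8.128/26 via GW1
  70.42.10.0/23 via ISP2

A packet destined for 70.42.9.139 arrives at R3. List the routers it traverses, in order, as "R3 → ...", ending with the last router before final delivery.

At R3: longest match for 70.42.9.139 is 70.42.0.0/15 -> R6
At R6: longest match for 70.42.9.139 is 70.42.0.0/16 -> R4
At R4: longest match for 70.42.9.139 is 70.42.8.0/21 -> R5
At R5: longest match for 70.42.9.139 is 70.0.0.0/10 -> directly connected

R3 → R6 → R4 → R5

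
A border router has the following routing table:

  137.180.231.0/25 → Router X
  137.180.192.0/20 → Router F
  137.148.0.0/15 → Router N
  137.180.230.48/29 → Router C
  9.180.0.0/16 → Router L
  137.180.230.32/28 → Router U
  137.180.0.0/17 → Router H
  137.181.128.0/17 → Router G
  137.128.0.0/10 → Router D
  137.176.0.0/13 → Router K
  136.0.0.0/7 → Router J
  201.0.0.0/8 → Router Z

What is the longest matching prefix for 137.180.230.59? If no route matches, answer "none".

137.176.0.0/13

Entries matching 137.180.230.59:
  136.0.0.0/7 (136.0.0.0 - 137.255.255.255)
  137.128.0.0/10 (137.128.0.0 - 137.191.255.255)
  137.176.0.0/13 (137.176.0.0 - 137.183.255.255)
Most specific is 137.176.0.0/13.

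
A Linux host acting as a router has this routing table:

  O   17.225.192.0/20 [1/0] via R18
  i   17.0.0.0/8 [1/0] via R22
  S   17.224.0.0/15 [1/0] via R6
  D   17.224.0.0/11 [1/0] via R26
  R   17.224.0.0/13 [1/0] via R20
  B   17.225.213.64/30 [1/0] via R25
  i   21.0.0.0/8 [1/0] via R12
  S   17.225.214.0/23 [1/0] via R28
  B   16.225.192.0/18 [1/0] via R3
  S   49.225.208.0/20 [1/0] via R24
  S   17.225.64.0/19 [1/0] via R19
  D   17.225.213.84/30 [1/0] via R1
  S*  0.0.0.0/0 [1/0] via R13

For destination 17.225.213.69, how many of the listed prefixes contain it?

5

Prefixes containing 17.225.213.69:
  0.0.0.0/0 (default, matches everything)
  17.0.0.0/8 (17.0.0.0 - 17.255.255.255)
  17.224.0.0/11 (17.224.0.0 - 17.255.255.255)
  17.224.0.0/13 (17.224.0.0 - 17.231.255.255)
  17.224.0.0/15 (17.224.0.0 - 17.225.255.255)
Total matching entries: 5.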